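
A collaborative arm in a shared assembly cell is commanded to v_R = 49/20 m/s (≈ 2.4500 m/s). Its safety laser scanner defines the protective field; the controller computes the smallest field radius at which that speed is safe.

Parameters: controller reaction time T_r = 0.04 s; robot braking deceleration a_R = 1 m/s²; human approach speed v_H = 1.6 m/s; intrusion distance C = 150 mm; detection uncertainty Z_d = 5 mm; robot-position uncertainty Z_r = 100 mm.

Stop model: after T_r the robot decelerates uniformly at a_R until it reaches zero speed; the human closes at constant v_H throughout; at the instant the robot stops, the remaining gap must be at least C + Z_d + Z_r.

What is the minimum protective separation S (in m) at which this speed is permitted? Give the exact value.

S_min = 29353/4000 m = 7.3383 m

T_s = v_R/a_R = (49/20)/1 = 2.4500 s
robot covers v_R·T_r = 2.4500·0.0400 = 0.0980 m before braking
braking distance = 2.4500²/(2·1.0000) = 3.0013 m
human over T_r+T_s: 1.6000·(0.0400+2.4500) = 3.9840 m
residual clearance needed = 0.1500+0.0050+0.1000 = 0.2550 m
S_min ≈ 0.0980+3.0013+3.9840+0.2550  ⇒  S_min = 29353/4000 m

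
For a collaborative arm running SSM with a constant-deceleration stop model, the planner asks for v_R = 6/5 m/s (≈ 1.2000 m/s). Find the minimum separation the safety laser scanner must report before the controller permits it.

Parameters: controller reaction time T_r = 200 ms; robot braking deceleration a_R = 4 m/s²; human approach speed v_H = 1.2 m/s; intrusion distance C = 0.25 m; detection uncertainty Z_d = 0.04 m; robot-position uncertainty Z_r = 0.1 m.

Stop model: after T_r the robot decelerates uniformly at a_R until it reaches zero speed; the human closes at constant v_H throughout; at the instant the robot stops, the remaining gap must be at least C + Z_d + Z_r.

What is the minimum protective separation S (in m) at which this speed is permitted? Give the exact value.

S_min = 141/100 m = 1.4100 m

stop time T_s = (6/5)/4 = 0.3000 s
reaction-phase robot travel = 1.2000·0.2000 = 0.2400 m
braking distance = 1.2000²/(2·4.0000) = 0.1800 m
human closes 1.2000·0.5000 = 0.6000 m
margins: 0.2500+0.0400+0.1000 = 0.3900 m
S_min ≈ 0.2400+0.1800+0.6000+0.3900  ⇒  S_min = 141/100 m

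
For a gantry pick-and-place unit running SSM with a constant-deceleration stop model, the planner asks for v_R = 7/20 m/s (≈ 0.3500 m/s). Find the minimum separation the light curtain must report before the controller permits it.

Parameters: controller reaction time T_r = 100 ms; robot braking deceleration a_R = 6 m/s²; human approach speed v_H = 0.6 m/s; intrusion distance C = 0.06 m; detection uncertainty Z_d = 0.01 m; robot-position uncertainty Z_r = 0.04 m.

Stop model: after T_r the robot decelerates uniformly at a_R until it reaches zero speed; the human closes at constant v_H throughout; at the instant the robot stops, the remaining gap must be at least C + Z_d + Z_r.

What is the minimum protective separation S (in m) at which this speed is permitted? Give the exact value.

T_s = v_R/a_R = (7/20)/6 = 0.0583 s
robot covers v_R·T_r = 0.3500·0.1000 = 0.0350 m before braking
robot under decel: 0.3500²/(2·6.0000) = 0.0102 m
human over T_r+T_s: 0.6000·(0.1000+0.0583) = 0.0950 m
C+Z_d+Z_r = 0.0600+0.0100+0.0400 = 0.1100 m
S_min ≈ 0.0350+0.0102+0.0950+0.1100  ⇒  S_min = 1201/4800 m

S_min = 1201/4800 m = 0.2502 m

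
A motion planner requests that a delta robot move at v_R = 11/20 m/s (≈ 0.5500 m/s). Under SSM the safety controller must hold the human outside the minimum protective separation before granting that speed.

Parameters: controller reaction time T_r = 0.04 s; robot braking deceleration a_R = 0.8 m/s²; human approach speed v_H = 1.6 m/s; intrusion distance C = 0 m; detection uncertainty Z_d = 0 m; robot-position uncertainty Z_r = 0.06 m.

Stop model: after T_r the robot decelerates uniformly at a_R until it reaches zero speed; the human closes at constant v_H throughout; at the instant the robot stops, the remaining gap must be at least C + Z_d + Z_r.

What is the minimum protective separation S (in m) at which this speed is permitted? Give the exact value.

S_min = 22961/16000 m = 1.4351 m

stop time T_s = (11/20)/(4/5) = 0.6875 s
reaction-phase robot travel = 0.5500·0.0400 = 0.0220 m
braking distance = 0.5500²/(2·0.8000) = 0.1891 m
person approaches 1.6000·(0.0400+0.6875) = 1.1640 m
residual clearance needed = 0.0000+0.0000+0.0600 = 0.0600 m
S_min ≈ 0.0220+0.1891+1.1640+0.0600  ⇒  S_min = 22961/16000 m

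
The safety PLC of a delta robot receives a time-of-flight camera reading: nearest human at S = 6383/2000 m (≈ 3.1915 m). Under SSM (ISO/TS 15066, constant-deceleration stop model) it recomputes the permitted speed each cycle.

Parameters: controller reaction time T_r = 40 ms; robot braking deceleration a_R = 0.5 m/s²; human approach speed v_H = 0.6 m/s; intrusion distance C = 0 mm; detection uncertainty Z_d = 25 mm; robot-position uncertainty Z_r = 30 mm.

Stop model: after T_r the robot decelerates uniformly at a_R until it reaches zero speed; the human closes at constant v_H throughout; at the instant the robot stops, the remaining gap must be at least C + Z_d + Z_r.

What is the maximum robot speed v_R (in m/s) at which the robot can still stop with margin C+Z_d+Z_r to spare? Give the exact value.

quadratic (1)·v² + (31/25)·v + (-249/80) = 0
  disc = (31/25)² − 4·(1)·(-249/80) = 34969/2500 ; √disc = 187/50
  v_R = (−(31/25) + 187/50) / (2·(1)) = 5/4 m/s
check:
stop time T_s = (5/4)/(1/2) = 2.5000 s
reaction-phase robot travel = 1.2500·0.0400 = 0.0500 m
robot covers 1.2500·2.5000 − ½·0.5000·2.5000² = 1.5625 m while stopping
human closes 0.6000·2.5400 = 1.5240 m
C+Z_d+Z_r = 0.0000+0.0250+0.0300 = 0.0550 m
sum ≈ 0.0500+1.5625+1.5240+0.0550 ≈ 3.1915 m = S ✓

v_R_max = 5/4 m/s = 1.2500 m/s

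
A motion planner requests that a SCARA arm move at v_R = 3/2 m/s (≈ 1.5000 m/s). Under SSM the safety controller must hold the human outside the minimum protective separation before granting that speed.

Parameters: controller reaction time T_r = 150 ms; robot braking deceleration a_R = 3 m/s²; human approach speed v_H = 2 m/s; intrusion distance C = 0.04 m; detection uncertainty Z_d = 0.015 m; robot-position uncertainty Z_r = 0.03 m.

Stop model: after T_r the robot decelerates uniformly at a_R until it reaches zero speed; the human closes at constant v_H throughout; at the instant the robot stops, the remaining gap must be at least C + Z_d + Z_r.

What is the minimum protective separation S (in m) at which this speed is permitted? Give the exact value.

stop time T_s = (3/2)/3 = 0.5000 s
robot covers v_R·T_r = 1.5000·0.1500 = 0.2250 m before braking
robot covers 1.5000·0.5000 − ½·3.0000·0.5000² = 0.3750 m while stopping
person approaches 2.0000·(0.1500+0.5000) = 1.3000 m
residual clearance needed = 0.0400+0.0150+0.0300 = 0.0850 m
S_min ≈ 0.2250+0.3750+1.3000+0.0850  ⇒  S_min = 397/200 m

S_min = 397/200 m = 1.9850 m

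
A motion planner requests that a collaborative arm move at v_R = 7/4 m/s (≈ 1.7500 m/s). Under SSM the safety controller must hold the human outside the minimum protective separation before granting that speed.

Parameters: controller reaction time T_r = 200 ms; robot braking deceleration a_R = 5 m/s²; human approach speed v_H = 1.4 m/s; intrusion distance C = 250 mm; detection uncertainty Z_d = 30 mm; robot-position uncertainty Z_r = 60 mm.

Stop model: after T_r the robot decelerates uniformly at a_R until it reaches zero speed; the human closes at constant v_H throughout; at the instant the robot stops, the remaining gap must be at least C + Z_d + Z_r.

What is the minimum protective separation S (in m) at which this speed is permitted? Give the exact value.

T_s = v_R/a_R = (7/4)/5 = 0.3500 s
robot in T_r: 1.7500·0.2000 = 0.3500 m
robot under decel: 1.7500²/(2·5.0000) = 0.3063 m
person approaches 1.4000·(0.2000+0.3500) = 0.7700 m
margins: 0.2500+0.0300+0.0600 = 0.3400 m
S_min ≈ 0.3500+0.3063+0.7700+0.3400  ⇒  S_min = 1413/800 m

S_min = 1413/800 m = 1.7663 m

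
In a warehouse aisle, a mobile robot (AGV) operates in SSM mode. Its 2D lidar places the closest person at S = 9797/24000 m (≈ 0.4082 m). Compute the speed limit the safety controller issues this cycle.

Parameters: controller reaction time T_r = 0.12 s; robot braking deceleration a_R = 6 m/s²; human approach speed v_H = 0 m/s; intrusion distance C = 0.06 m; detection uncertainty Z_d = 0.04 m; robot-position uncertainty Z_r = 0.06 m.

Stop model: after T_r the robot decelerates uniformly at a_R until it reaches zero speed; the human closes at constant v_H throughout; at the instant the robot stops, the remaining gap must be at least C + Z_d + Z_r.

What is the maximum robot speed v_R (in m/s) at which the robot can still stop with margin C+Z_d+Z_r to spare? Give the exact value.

collect terms ⇒ (1/12)·v_R² + (3/25)·v_R + (-5957/24000) = 0
  disc = (3/25)² − 4·(1/12)·(-5957/24000) = 34969/360000 ; √disc = 187/600
  v_R = (−(3/25) + 187/600) / (2·(1/12)) = 23/20 m/s
check:
braking lasts T_s = (23/20)/6 = 0.1917 s
robot in T_r: 1.1500·0.1200 = 0.1380 m
braking distance = 1.1500²/(2·6.0000) = 0.1102 m
human closes 0.0000·0.3117 = 0.0000 m
margins: 0.0600+0.0400+0.0600 = 0.1600 m
sum ≈ 0.1380+0.1102+0.0000+0.1600 ≈ 0.4082 m = S ✓

v_R_max = 23/20 m/s = 1.1500 m/s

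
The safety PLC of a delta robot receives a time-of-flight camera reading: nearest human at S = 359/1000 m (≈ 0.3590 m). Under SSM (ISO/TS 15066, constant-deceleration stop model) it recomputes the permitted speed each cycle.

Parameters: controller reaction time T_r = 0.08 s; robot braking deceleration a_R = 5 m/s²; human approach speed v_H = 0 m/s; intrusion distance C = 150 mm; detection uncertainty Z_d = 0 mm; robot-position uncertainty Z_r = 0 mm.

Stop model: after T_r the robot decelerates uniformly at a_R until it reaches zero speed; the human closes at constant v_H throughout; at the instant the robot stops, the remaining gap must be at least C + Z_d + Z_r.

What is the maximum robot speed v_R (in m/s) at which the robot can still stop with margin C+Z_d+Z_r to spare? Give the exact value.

v_R_max = 11/10 m/s = 1.1000 m/s

at the boundary: (1/10)·v² + (2/25)·v + (-209/1000) = 0
  disc = (2/25)² − 4·(1/10)·(-209/1000) = 9/100 ; √disc = 3/10
  v_R = (−(2/25) + 3/10) / (2·(1/10)) = 11/10 m/s
check:
stop time T_s = (11/10)/5 = 0.2200 s
robot covers v_R·T_r = 1.1000·0.0800 = 0.0880 m before braking
braking distance = 1.1000²/(2·5.0000) = 0.1210 m
person approaches 0.0000·(0.0800+0.2200) = 0.0000 m
residual clearance needed = 0.1500+0.0000+0.0000 = 0.1500 m
sum ≈ 0.0880+0.1210+0.0000+0.1500 ≈ 0.3590 m = S ✓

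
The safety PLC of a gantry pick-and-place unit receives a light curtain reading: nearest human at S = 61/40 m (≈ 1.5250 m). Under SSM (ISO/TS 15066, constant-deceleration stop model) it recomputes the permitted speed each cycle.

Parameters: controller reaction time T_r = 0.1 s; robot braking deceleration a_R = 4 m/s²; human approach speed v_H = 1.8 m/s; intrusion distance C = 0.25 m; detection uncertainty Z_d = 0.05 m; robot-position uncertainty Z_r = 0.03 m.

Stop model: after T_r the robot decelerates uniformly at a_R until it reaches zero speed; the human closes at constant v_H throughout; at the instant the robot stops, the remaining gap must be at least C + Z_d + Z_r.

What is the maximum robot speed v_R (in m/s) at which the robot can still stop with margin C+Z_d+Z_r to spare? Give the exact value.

v_R_max = 7/5 m/s = 1.4000 m/s

at the boundary: (1/8)·v² + (11/20)·v + (-203/200) = 0
  disc = (11/20)² − 4·(1/8)·(-203/200) = 81/100 ; √disc = 9/10
  v_R = (−(11/20) + 9/10) / (2·(1/8)) = 7/5 m/s
check:
T_s = v_R/a_R = (7/5)/4 = 0.3500 s
robot covers v_R·T_r = 1.4000·0.1000 = 0.1400 m before braking
robot under decel: 1.4000²/(2·4.0000) = 0.2450 m
human over T_r+T_s: 1.8000·(0.1000+0.3500) = 0.8100 m
margins: 0.2500+0.0500+0.0300 = 0.3300 m
sum ≈ 0.1400+0.2450+0.8100+0.3300 ≈ 1.5250 m = S ✓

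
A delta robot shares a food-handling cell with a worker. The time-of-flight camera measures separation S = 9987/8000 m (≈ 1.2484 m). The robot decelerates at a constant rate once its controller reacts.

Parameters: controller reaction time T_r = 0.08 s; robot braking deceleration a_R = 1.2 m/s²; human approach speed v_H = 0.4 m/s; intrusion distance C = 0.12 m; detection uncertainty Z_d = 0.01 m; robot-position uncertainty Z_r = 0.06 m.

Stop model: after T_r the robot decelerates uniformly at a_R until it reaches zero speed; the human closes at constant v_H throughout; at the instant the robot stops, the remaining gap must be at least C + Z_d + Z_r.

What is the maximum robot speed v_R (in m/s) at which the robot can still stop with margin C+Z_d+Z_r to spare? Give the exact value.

v_R_max = 23/20 m/s = 1.1500 m/s

collect terms ⇒ (5/12)·v_R² + (31/75)·v_R + (-8211/8000) = 0
  disc = (31/75)² − 4·(5/12)·(-8211/8000) = 677329/360000 ; √disc = 823/600
  v_R = (−(31/75) + 823/600) / (2·(5/12)) = 23/20 m/s
check:
T_s = v_R/a_R = (23/20)/(6/5) = 0.9583 s
robot in T_r: 1.1500·0.0800 = 0.0920 m
robot covers 1.1500·0.9583 − ½·1.2000·0.9583² = 0.5510 m while stopping
person approaches 0.4000·(0.0800+0.9583) = 0.4153 m
margins: 0.1200+0.0100+0.0600 = 0.1900 m
sum ≈ 0.0920+0.5510+0.4153+0.1900 ≈ 1.2484 m = S ✓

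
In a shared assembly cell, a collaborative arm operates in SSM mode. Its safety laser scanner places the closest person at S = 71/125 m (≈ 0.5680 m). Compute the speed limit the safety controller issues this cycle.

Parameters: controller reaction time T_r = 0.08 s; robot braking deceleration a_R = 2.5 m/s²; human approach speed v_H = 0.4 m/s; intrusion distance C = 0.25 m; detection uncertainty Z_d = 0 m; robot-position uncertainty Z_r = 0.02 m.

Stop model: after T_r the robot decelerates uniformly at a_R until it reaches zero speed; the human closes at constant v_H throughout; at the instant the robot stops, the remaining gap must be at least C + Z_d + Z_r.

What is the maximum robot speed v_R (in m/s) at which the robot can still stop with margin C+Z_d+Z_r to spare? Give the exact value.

collect terms ⇒ (1/5)·v_R² + (6/25)·v_R + (-133/500) = 0
  disc = (6/25)² − 4·(1/5)·(-133/500) = 169/625 ; √disc = 13/25
  v_R = (−(6/25) + 13/25) / (2·(1/5)) = 7/10 m/s
check:
T_s = v_R/a_R = (7/10)/(5/2) = 0.2800 s
robot covers v_R·T_r = 0.7000·0.0800 = 0.0560 m before braking
robot covers 0.7000·0.2800 − ½·2.5000·0.2800² = 0.0980 m while stopping
person approaches 0.4000·(0.0800+0.2800) = 0.1440 m
margins: 0.2500+0.0000+0.0200 = 0.2700 m
sum ≈ 0.0560+0.0980+0.1440+0.2700 ≈ 0.5680 m = S ✓

v_R_max = 7/10 m/s = 0.7000 m/s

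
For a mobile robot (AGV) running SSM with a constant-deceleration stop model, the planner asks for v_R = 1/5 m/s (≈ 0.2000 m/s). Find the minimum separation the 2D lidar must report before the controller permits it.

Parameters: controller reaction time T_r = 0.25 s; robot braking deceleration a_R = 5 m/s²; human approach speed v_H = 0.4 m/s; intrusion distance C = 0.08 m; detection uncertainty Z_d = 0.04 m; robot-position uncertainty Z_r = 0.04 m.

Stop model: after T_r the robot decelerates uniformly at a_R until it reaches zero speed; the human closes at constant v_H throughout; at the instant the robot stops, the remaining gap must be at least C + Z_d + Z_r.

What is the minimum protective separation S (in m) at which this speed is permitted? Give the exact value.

S_min = 33/100 m = 0.3300 m

stop time T_s = (1/5)/5 = 0.0400 s
robot in T_r: 0.2000·0.2500 = 0.0500 m
robot under decel: 0.2000²/(2·5.0000) = 0.0040 m
person approaches 0.4000·(0.2500+0.0400) = 0.1160 m
margins: 0.0800+0.0400+0.0400 = 0.1600 m
S_min ≈ 0.0500+0.0040+0.1160+0.1600  ⇒  S_min = 33/100 m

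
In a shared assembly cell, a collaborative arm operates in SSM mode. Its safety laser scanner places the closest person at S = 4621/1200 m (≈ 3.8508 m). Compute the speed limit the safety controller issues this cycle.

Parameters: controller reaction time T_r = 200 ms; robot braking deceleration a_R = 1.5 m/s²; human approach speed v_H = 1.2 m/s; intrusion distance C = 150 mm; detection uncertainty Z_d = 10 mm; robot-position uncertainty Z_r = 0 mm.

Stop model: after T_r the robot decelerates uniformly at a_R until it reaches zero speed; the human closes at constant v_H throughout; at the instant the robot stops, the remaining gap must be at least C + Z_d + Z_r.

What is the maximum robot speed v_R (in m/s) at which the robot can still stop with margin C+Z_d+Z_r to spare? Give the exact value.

v_R_max = 41/20 m/s = 2.0500 m/s

at the boundary: (1/3)·v² + (1)·v + (-4141/1200) = 0
  disc = (1)² − 4·(1/3)·(-4141/1200) = 5041/900 ; √disc = 71/30
  v_R = (−(1) + 71/30) / (2·(1/3)) = 41/20 m/s
check:
T_s = v_R/a_R = (41/20)/(3/2) = 1.3667 s
robot covers v_R·T_r = 2.0500·0.2000 = 0.4100 m before braking
braking distance = 2.0500²/(2·1.5000) = 1.4008 m
human closes 1.2000·1.5667 = 1.8800 m
residual clearance needed = 0.1500+0.0100+0.0000 = 0.1600 m
sum ≈ 0.4100+1.4008+1.8800+0.1600 ≈ 3.8508 m = S ✓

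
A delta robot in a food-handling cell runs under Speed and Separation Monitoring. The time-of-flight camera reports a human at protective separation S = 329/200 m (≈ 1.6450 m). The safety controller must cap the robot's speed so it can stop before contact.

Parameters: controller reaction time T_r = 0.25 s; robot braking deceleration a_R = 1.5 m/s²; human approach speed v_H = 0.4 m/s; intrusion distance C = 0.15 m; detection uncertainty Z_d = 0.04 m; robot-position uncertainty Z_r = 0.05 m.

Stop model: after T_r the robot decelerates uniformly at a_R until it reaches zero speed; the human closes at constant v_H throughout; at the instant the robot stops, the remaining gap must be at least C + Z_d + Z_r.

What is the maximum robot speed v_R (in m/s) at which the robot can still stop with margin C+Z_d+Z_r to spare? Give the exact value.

collect terms ⇒ (1/3)·v_R² + (31/60)·v_R + (-261/200) = 0
  disc = (31/60)² − 4·(1/3)·(-261/200) = 289/144 ; √disc = 17/12
  v_R = (−(31/60) + 17/12) / (2·(1/3)) = 27/20 m/s
check:
T_s = v_R/a_R = (27/20)/(3/2) = 0.9000 s
reaction-phase robot travel = 1.3500·0.2500 = 0.3375 m
braking distance = 1.3500²/(2·1.5000) = 0.6075 m
person approaches 0.4000·(0.2500+0.9000) = 0.4600 m
margins: 0.1500+0.0400+0.0500 = 0.2400 m
sum ≈ 0.3375+0.6075+0.4600+0.2400 ≈ 1.6450 m = S ✓

v_R_max = 27/20 m/s = 1.3500 m/s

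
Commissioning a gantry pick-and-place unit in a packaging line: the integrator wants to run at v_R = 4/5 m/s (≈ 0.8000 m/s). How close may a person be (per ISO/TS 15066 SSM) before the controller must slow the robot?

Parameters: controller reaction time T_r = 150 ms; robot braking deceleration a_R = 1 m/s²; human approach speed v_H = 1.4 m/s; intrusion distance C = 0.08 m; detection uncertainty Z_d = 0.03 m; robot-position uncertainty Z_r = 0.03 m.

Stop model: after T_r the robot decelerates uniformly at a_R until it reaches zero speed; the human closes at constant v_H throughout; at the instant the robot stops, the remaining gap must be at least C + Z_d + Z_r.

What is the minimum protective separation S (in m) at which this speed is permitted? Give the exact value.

S_min = 191/100 m = 1.9100 m

T_s = v_R/a_R = (4/5)/1 = 0.8000 s
reaction-phase robot travel = 0.8000·0.1500 = 0.1200 m
robot covers 0.8000·0.8000 − ½·1.0000·0.8000² = 0.3200 m while stopping
human over T_r+T_s: 1.4000·(0.1500+0.8000) = 1.3300 m
margins: 0.0800+0.0300+0.0300 = 0.1400 m
S_min ≈ 0.1200+0.3200+1.3300+0.1400  ⇒  S_min = 191/100 m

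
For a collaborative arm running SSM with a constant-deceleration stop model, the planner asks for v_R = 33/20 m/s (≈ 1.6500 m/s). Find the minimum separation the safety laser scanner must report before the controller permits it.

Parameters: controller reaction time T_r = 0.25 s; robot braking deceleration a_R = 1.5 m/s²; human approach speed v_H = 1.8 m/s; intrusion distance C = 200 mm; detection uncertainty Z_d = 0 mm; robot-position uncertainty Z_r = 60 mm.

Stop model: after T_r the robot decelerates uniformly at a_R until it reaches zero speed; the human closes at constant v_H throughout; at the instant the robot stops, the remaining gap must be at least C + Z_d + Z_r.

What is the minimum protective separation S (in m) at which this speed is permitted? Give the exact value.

T_s = v_R/a_R = (33/20)/(3/2) = 1.1000 s
robot covers v_R·T_r = 1.6500·0.2500 = 0.4125 m before braking
robot under decel: 1.6500²/(2·1.5000) = 0.9075 m
human over T_r+T_s: 1.8000·(0.2500+1.1000) = 2.4300 m
C+Z_d+Z_r = 0.2000+0.0000+0.0600 = 0.2600 m
S_min ≈ 0.4125+0.9075+2.4300+0.2600  ⇒  S_min = 401/100 m

S_min = 401/100 m = 4.0100 m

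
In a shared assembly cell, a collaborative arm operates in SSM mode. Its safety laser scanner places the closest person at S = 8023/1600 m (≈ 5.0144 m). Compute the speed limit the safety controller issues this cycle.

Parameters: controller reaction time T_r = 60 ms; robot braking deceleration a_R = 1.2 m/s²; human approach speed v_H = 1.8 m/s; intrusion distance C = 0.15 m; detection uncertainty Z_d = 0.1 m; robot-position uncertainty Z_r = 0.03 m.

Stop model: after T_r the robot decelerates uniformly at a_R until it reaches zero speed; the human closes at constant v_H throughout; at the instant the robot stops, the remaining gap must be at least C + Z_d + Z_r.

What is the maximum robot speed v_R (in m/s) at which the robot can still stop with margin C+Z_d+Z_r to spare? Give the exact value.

quadratic (5/12)·v² + (39/25)·v + (-37011/8000) = 0
  disc = (39/25)² − 4·(5/12)·(-37011/8000) = 405769/40000 ; √disc = 637/200
  v_R = (−(39/25) + 637/200) / (2·(5/12)) = 39/20 m/s
check:
stop time T_s = (39/20)/(6/5) = 1.6250 s
robot covers v_R·T_r = 1.9500·0.0600 = 0.1170 m before braking
robot covers 1.9500·1.6250 − ½·1.2000·1.6250² = 1.5844 m while stopping
person approaches 1.8000·(0.0600+1.6250) = 3.0330 m
margins: 0.1500+0.1000+0.0300 = 0.2800 m
sum ≈ 0.1170+1.5844+3.0330+0.2800 ≈ 5.0144 m = S ✓

v_R_max = 39/20 m/s = 1.9500 m/s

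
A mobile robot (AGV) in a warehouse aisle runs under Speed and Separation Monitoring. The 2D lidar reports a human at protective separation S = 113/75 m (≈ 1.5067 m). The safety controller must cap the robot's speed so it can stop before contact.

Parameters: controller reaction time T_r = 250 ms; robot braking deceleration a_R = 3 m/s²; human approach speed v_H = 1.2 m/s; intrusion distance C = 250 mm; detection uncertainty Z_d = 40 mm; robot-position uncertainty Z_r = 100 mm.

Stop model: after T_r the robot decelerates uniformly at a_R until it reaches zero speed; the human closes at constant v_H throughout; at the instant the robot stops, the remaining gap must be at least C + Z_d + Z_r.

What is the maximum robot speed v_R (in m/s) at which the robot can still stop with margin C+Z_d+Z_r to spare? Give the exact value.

at the boundary: (1/6)·v² + (13/20)·v + (-49/60) = 0
  disc = (13/20)² − 4·(1/6)·(-49/60) = 3481/3600 ; √disc = 59/60
  v_R = (−(13/20) + 59/60) / (2·(1/6)) = 1 m/s
check:
braking lasts T_s = 1/3 = 0.3333 s
reaction-phase robot travel = 1.0000·0.2500 = 0.2500 m
robot under decel: 1.0000²/(2·3.0000) = 0.1667 m
person approaches 1.2000·(0.2500+0.3333) = 0.7000 m
margins: 0.2500+0.0400+0.1000 = 0.3900 m
sum ≈ 0.2500+0.1667+0.7000+0.3900 ≈ 1.5067 m = S ✓

v_R_max = 1 m/s = 1.0000 m/s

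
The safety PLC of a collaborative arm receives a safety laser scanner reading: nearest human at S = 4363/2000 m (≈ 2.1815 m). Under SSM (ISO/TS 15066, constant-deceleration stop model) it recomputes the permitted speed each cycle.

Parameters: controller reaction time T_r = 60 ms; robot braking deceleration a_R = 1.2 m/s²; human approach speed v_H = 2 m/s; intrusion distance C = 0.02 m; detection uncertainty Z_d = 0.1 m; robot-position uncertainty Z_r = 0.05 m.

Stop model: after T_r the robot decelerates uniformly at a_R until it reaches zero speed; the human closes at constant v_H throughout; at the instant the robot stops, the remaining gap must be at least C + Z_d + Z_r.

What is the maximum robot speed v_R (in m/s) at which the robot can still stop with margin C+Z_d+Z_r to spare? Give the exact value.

v_R_max = 9/10 m/s = 0.9000 m/s

quadratic (5/12)·v² + (259/150)·v + (-3783/2000) = 0
  disc = (259/150)² − 4·(5/12)·(-3783/2000) = 552049/90000 ; √disc = 743/300
  v_R = (−(259/150) + 743/300) / (2·(5/12)) = 9/10 m/s
check:
stop time T_s = (9/10)/(6/5) = 0.7500 s
robot in T_r: 0.9000·0.0600 = 0.0540 m
robot under decel: 0.9000²/(2·1.2000) = 0.3375 m
human over T_r+T_s: 2.0000·(0.0600+0.7500) = 1.6200 m
residual clearance needed = 0.0200+0.1000+0.0500 = 0.1700 m
sum ≈ 0.0540+0.3375+1.6200+0.1700 ≈ 2.1815 m = S ✓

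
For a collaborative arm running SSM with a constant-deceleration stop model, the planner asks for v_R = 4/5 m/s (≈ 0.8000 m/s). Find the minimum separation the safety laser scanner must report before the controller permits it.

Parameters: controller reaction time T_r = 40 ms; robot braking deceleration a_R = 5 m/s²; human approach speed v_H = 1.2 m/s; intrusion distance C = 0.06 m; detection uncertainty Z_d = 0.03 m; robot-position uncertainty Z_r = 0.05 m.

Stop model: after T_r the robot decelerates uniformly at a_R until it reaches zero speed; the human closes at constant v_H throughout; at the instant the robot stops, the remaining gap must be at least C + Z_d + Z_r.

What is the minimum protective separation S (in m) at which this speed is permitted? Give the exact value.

stop time T_s = (4/5)/5 = 0.1600 s
robot covers v_R·T_r = 0.8000·0.0400 = 0.0320 m before braking
braking distance = 0.8000²/(2·5.0000) = 0.0640 m
human over T_r+T_s: 1.2000·(0.0400+0.1600) = 0.2400 m
margins: 0.0600+0.0300+0.0500 = 0.1400 m
S_min ≈ 0.0320+0.0640+0.2400+0.1400  ⇒  S_min = 119/250 m

S_min = 119/250 m = 0.4760 m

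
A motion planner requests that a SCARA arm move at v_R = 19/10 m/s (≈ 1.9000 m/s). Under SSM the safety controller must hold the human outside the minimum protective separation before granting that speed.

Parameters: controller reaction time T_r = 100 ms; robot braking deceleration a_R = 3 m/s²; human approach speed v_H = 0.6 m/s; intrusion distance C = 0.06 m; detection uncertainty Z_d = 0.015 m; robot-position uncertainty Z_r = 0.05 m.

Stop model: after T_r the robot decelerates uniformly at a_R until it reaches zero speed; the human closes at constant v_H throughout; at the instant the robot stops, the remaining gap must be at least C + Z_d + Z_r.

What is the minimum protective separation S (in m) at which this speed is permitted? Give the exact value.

S_min = 407/300 m = 1.3567 m

braking lasts T_s = (19/10)/3 = 0.6333 s
robot covers v_R·T_r = 1.9000·0.1000 = 0.1900 m before braking
robot under decel: 1.9000²/(2·3.0000) = 0.6017 m
person approaches 0.6000·(0.1000+0.6333) = 0.4400 m
residual clearance needed = 0.0600+0.0150+0.0500 = 0.1250 m
S_min ≈ 0.1900+0.6017+0.4400+0.1250  ⇒  S_min = 407/300 m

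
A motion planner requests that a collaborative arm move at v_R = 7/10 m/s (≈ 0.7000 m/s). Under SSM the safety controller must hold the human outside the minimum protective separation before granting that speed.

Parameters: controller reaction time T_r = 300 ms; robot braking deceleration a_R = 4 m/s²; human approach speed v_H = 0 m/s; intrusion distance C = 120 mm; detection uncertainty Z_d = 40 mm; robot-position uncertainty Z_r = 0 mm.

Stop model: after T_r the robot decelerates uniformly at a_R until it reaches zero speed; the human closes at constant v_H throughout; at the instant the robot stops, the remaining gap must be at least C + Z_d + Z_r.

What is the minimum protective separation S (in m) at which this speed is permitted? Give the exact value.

S_min = 69/160 m = 0.4313 m

stop time T_s = (7/10)/4 = 0.1750 s
robot in T_r: 0.7000·0.3000 = 0.2100 m
robot under decel: 0.7000²/(2·4.0000) = 0.0612 m
human closes 0.0000·0.4750 = 0.0000 m
C+Z_d+Z_r = 0.1200+0.0400+0.0000 = 0.1600 m
S_min ≈ 0.2100+0.0612+0.0000+0.1600  ⇒  S_min = 69/160 m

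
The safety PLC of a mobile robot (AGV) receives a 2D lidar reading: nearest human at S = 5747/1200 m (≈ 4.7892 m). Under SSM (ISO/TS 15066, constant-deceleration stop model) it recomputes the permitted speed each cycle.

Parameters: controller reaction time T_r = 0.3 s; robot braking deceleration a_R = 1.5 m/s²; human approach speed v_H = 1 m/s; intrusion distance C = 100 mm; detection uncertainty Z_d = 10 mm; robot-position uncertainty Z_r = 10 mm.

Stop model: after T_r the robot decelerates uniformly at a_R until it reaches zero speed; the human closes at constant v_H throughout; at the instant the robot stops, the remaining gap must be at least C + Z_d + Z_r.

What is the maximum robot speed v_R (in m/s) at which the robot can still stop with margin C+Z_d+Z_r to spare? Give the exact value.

v_R_max = 49/20 m/s = 2.4500 m/s

quadratic (1/3)·v² + (29/30)·v + (-5243/1200) = 0
  disc = (29/30)² − 4·(1/3)·(-5243/1200) = 169/25 ; √disc = 13/5
  v_R = (−(29/30) + 13/5) / (2·(1/3)) = 49/20 m/s
check:
stop time T_s = (49/20)/(3/2) = 1.6333 s
reaction-phase robot travel = 2.4500·0.3000 = 0.7350 m
robot covers 2.4500·1.6333 − ½·1.5000·1.6333² = 2.0008 m while stopping
human over T_r+T_s: 1.0000·(0.3000+1.6333) = 1.9333 m
C+Z_d+Z_r = 0.1000+0.0100+0.0100 = 0.1200 m
sum ≈ 0.7350+2.0008+1.9333+0.1200 ≈ 4.7892 m = S ✓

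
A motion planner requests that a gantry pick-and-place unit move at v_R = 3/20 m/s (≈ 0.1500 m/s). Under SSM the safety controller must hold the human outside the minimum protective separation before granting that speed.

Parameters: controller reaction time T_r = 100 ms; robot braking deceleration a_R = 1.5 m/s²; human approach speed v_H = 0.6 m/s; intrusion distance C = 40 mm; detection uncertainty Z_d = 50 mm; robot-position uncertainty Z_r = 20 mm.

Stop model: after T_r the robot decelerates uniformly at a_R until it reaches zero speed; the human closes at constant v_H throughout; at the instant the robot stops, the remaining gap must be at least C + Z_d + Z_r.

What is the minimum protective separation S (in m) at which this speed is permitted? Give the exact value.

S_min = 101/400 m = 0.2525 m

T_s = v_R/a_R = (3/20)/(3/2) = 0.1000 s
robot in T_r: 0.1500·0.1000 = 0.0150 m
robot covers 0.1500·0.1000 − ½·1.5000·0.1000² = 0.0075 m while stopping
person approaches 0.6000·(0.1000+0.1000) = 0.1200 m
C+Z_d+Z_r = 0.0400+0.0500+0.0200 = 0.1100 m
S_min ≈ 0.0150+0.0075+0.1200+0.1100  ⇒  S_min = 101/400 m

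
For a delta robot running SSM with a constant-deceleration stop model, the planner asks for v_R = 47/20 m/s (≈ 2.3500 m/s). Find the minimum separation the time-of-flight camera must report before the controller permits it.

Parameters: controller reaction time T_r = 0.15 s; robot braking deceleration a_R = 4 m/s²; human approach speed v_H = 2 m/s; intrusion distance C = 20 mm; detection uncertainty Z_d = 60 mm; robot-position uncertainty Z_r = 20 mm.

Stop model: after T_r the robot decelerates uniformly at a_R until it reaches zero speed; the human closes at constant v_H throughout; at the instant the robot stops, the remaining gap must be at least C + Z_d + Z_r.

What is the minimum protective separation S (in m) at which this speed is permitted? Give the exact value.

S_min = 8377/3200 m = 2.6178 m

T_s = v_R/a_R = (47/20)/4 = 0.5875 s
reaction-phase robot travel = 2.3500·0.1500 = 0.3525 m
braking distance = 2.3500²/(2·4.0000) = 0.6903 m
human closes 2.0000·0.7375 = 1.4750 m
margins: 0.0200+0.0600+0.0200 = 0.1000 m
S_min ≈ 0.3525+0.6903+1.4750+0.1000  ⇒  S_min = 8377/3200 m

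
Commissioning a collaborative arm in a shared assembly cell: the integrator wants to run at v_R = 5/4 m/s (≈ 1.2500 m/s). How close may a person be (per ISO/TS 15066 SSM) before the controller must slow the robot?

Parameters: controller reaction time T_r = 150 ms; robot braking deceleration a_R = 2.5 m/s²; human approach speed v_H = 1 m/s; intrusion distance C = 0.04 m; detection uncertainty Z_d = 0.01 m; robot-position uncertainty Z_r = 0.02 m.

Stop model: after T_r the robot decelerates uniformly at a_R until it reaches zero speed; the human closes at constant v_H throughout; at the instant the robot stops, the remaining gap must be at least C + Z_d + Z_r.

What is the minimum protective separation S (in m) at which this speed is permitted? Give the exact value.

S_min = 61/50 m = 1.2200 m

T_s = v_R/a_R = (5/4)/(5/2) = 0.5000 s
robot covers v_R·T_r = 1.2500·0.1500 = 0.1875 m before braking
robot under decel: 1.2500²/(2·2.5000) = 0.3125 m
human over T_r+T_s: 1.0000·(0.1500+0.5000) = 0.6500 m
C+Z_d+Z_r = 0.0400+0.0100+0.0200 = 0.0700 m
S_min ≈ 0.1875+0.3125+0.6500+0.0700  ⇒  S_min = 61/50 m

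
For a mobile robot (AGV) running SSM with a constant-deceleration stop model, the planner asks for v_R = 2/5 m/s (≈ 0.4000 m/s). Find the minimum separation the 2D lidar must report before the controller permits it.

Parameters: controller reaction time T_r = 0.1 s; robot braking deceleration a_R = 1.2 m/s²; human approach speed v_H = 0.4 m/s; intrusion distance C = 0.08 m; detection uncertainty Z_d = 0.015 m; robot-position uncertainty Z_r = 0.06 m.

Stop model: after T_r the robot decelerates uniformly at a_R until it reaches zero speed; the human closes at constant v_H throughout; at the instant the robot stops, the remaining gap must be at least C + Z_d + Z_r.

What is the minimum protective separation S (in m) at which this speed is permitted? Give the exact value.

stop time T_s = (2/5)/(6/5) = 0.3333 s
robot covers v_R·T_r = 0.4000·0.1000 = 0.0400 m before braking
braking distance = 0.4000²/(2·1.2000) = 0.0667 m
person approaches 0.4000·(0.1000+0.3333) = 0.1733 m
C+Z_d+Z_r = 0.0800+0.0150+0.0600 = 0.1550 m
S_min ≈ 0.0400+0.0667+0.1733+0.1550  ⇒  S_min = 87/200 m

S_min = 87/200 m = 0.4350 m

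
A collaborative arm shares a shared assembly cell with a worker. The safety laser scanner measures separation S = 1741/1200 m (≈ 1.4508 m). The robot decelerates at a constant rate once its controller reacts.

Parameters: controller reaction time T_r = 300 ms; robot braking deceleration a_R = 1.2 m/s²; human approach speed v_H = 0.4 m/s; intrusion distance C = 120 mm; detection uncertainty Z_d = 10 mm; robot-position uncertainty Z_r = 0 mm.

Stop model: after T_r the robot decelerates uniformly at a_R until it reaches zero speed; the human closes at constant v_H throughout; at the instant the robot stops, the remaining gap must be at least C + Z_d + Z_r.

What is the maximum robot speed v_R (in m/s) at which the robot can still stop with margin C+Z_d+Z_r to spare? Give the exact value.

quadratic (5/12)·v² + (19/30)·v + (-1441/1200) = 0
  disc = (19/30)² − 4·(5/12)·(-1441/1200) = 961/400 ; √disc = 31/20
  v_R = (−(19/30) + 31/20) / (2·(5/12)) = 11/10 m/s
check:
stop time T_s = (11/10)/(6/5) = 0.9167 s
robot covers v_R·T_r = 1.1000·0.3000 = 0.3300 m before braking
robot covers 1.1000·0.9167 − ½·1.2000·0.9167² = 0.5042 m while stopping
person approaches 0.4000·(0.3000+0.9167) = 0.4867 m
margins: 0.1200+0.0100+0.0000 = 0.1300 m
sum ≈ 0.3300+0.5042+0.4867+0.1300 ≈ 1.4508 m = S ✓

v_R_max = 11/10 m/s = 1.1000 m/s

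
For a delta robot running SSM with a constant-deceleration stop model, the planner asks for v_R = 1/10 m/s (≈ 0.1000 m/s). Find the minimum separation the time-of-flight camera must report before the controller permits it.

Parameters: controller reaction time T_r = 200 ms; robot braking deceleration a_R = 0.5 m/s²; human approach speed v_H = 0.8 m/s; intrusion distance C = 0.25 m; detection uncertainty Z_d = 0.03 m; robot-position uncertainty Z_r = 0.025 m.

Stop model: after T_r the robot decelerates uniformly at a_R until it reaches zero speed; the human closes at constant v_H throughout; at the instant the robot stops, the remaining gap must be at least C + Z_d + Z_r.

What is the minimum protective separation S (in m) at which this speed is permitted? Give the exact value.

S_min = 131/200 m = 0.6550 m

braking lasts T_s = (1/10)/(1/2) = 0.2000 s
reaction-phase robot travel = 0.1000·0.2000 = 0.0200 m
braking distance = 0.1000²/(2·0.5000) = 0.0100 m
human closes 0.8000·0.4000 = 0.3200 m
C+Z_d+Z_r = 0.2500+0.0300+0.0250 = 0.3050 m
S_min ≈ 0.0200+0.0100+0.3200+0.3050  ⇒  S_min = 131/200 m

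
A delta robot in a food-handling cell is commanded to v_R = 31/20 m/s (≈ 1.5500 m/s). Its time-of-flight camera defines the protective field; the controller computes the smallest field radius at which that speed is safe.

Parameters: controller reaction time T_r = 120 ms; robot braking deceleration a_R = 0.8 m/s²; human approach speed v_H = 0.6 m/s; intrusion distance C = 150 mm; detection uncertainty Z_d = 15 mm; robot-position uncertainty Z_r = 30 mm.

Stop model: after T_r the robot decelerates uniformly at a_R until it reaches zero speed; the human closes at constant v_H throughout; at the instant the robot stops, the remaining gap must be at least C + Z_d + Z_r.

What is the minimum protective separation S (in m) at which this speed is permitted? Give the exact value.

S_min = 49873/16000 m = 3.1171 m

T_s = v_R/a_R = (31/20)/(4/5) = 1.9375 s
robot in T_r: 1.5500·0.1200 = 0.1860 m
robot under decel: 1.5500²/(2·0.8000) = 1.5016 m
person approaches 0.6000·(0.1200+1.9375) = 1.2345 m
margins: 0.1500+0.0150+0.0300 = 0.1950 m
S_min ≈ 0.1860+1.5016+1.2345+0.1950  ⇒  S_min = 49873/16000 m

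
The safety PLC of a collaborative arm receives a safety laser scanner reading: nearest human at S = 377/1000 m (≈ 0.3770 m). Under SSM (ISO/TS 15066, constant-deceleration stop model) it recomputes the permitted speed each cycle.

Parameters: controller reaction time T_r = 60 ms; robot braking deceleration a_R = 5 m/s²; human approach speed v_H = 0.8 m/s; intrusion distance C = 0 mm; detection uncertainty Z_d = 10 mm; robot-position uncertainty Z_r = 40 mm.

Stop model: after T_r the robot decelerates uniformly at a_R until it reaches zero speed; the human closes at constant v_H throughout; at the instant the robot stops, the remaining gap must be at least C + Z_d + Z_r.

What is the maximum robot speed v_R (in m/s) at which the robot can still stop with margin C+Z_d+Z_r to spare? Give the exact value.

v_R_max = 9/10 m/s = 0.9000 m/s

collect terms ⇒ (1/10)·v_R² + (11/50)·v_R + (-279/1000) = 0
  disc = (11/50)² − 4·(1/10)·(-279/1000) = 4/25 ; √disc = 2/5
  v_R = (−(11/50) + 2/5) / (2·(1/10)) = 9/10 m/s
check:
T_s = v_R/a_R = (9/10)/5 = 0.1800 s
robot in T_r: 0.9000·0.0600 = 0.0540 m
robot covers 0.9000·0.1800 − ½·5.0000·0.1800² = 0.0810 m while stopping
human closes 0.8000·0.2400 = 0.1920 m
margins: 0.0000+0.0100+0.0400 = 0.0500 m
sum ≈ 0.0540+0.0810+0.1920+0.0500 ≈ 0.3770 m = S ✓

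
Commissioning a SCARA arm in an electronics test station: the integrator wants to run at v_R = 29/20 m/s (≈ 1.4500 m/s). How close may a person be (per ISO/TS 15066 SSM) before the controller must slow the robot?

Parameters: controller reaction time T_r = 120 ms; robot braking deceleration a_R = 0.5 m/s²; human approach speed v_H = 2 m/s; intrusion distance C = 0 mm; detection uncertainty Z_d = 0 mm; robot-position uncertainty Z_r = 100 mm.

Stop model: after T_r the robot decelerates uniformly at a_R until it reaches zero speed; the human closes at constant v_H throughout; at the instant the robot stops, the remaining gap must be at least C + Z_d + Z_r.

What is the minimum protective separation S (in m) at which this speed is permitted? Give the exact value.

S_min = 16833/2000 m = 8.4165 m

T_s = v_R/a_R = (29/20)/(1/2) = 2.9000 s
reaction-phase robot travel = 1.4500·0.1200 = 0.1740 m
robot covers 1.4500·2.9000 − ½·0.5000·2.9000² = 2.1025 m while stopping
person approaches 2.0000·(0.1200+2.9000) = 6.0400 m
margins: 0.0000+0.0000+0.1000 = 0.1000 m
S_min ≈ 0.1740+2.1025+6.0400+0.1000  ⇒  S_min = 16833/2000 m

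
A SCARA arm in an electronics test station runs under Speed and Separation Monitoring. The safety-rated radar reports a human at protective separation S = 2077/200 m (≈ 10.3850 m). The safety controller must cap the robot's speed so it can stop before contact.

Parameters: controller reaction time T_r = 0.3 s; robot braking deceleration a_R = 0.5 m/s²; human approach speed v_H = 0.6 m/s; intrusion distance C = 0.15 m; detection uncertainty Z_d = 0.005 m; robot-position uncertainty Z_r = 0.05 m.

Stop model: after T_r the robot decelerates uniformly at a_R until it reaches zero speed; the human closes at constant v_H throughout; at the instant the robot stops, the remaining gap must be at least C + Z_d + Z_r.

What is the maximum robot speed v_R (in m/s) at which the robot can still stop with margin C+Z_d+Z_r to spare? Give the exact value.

at the boundary: (1)·v² + (3/2)·v + (-10) = 0
  disc = (3/2)² − 4·(1)·(-10) = 169/4 ; √disc = 13/2
  v_R = (−(3/2) + 13/2) / (2·(1)) = 5/2 m/s
check:
braking lasts T_s = (5/2)/(1/2) = 5.0000 s
reaction-phase robot travel = 2.5000·0.3000 = 0.7500 m
braking distance = 2.5000²/(2·0.5000) = 6.2500 m
human over T_r+T_s: 0.6000·(0.3000+5.0000) = 3.1800 m
residual clearance needed = 0.1500+0.0050+0.0500 = 0.2050 m
sum ≈ 0.7500+6.2500+3.1800+0.2050 ≈ 10.3850 m = S ✓

v_R_max = 5/2 m/s = 2.5000 m/s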